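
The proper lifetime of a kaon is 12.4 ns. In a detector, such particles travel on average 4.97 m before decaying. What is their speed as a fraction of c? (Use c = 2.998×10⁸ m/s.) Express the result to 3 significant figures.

d = βγcτ ⇒ βγ = d/(cτ) = 4.970 m / (3.71752 m) = 1.3369.
β = (βγ)/√(1+(βγ)²) = 1.3369/√2.7873 = 0.801.

0.801c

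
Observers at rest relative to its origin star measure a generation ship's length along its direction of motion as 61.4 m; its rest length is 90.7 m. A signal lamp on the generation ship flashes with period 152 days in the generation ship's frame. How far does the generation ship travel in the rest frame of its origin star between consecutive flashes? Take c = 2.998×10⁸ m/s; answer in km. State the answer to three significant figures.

From L = L₀/γ: γ = 90.7/61.4 = 1.4772.
β = √(1 − 1/γ²) = 0.73602. Lab-frame period = γτ = 1.4772×152 days = 224.53 days. Distance = βc × γτ = 0.73602 × 2.998×10⁸ m/s × 19399392 s = 4.2806×10^15 m = 4.28×10^12 km.

4.28×10^12 km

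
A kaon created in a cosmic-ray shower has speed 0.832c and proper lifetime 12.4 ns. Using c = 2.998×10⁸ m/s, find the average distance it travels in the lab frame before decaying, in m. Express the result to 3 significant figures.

With β = 0.832, γ = 1/√(1 − 0.832²) = 1/√0.307776 = 1.8025.
Lab-frame lifetime: Δt = γτ = 1.8025 × 12.4 ns = 22.351 ns.
Distance: d = vΔt = 0.832 × 2.998×10⁸ m/s × 2.2351×10^-8 s = 5.58 m.

5.58 m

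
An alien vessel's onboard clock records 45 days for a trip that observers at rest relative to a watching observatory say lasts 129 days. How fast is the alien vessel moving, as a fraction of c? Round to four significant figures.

γ = Δt/Δτ = 129/45 = 2.8667.
β = √(1 − 1/γ²) = √(1 − 0.121685) = √0.878315 = 0.9372.

0.9372c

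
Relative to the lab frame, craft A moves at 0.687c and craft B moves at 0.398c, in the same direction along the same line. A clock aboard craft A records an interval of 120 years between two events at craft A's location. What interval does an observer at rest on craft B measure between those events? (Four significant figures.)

130.8 years

Speed of craft A in craft B's frame: u = (v_A − v_B)/(1 − v_A v_B/c²) = (0.687 − 0.398)/(1 − 0.687×0.398) = 0.289/0.726574 = 0.39776; |u| = 0.39776c.
At |u| = 0.39776c, γ = (1 − 0.158213)^(−1/2) = 1.0899.
The clock on craft A records proper time, so craft B measures Δt = γΔτ = 1.0899 × 120 = 130.8 years.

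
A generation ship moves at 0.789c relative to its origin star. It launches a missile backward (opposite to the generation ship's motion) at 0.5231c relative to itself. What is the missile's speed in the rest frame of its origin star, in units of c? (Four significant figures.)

0.4528c

In units of c, u = (u' + v)/(1 + u'v) with u' = −0.5231 and v = 0.789.
Numerator: −0.5231 + 0.789 = 0.2659. Denominator: 1 + (−0.5231)(0.789) = 0.5872741.
u = 0.2659/0.5872741 = 0.45277, so the speed is 0.4528c.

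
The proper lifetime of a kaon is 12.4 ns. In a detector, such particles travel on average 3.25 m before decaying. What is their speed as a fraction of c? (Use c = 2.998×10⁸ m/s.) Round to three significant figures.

Let x = d/(cτ) = 3.250 m / (2.998×10⁸ m/s × 1.240×10^-8 s) = 0.87424. Since d = βγcτ, x = βγ = β/√(1−β²).
Solving: β² = x²/(1+x²) = 0.764296/1.764296 = 0.433202, so β = 0.658.

0.658c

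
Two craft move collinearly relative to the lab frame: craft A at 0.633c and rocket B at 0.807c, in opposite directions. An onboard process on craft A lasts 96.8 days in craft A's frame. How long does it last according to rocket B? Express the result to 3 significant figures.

320 days

The velocity of craft A relative to rocket B is (0.633 + 0.807)c / (1 + 0.633×0.807) = 0.95312c; relative speed 0.95312c.
γ for this relative speed: γ = 1/√(1 − 0.908438) = 3.3048.
The clock on craft A records proper time, so rocket B measures Δt = γΔτ = 3.3048 × 96.8 = 320 days.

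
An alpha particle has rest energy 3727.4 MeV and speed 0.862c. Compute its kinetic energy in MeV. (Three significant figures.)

3630 MeV

γ = 1/√(1 − β²) = 1/√(1 − 0.743044) = 1/√0.256956 = 1/0.506908 = 1.97274.
Kinetic energy: K = (γ − 1)mc² = (1.97274 − 1) × 3727.4 MeV = 0.97274 × 3727.4 = 3630 MeV.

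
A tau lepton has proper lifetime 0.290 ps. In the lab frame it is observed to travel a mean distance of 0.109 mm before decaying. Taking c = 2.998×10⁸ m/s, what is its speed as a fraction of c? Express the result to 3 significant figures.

0.782c

d = βγcτ ⇒ βγ = d/(cτ) = 1.090×10^-4 m / (8.6942×10^-5 m) = 1.2537.
β = (βγ)/√(1+(βγ)²) = 1.2537/√2.57176 = 0.782.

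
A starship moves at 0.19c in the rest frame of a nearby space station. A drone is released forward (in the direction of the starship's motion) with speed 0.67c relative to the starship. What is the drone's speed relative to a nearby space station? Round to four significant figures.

0.7629c

Relativistic velocity addition: u = (u' + v)/(1 + u'v/c²), with u' = 0.67c and v = 0.19c.
Numerator: 0.67 + 0.19 = 0.86. Denominator: 1 + (0.67)(0.19) = 1.1273.
u = 0.86/1.1273 = 0.76288, so the speed is 0.7629c.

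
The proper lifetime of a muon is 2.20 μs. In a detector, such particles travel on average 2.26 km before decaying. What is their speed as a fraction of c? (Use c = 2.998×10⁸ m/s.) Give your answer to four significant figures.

0.9600c

d = βγcτ ⇒ βγ = d/(cτ) = 2260 m / (659.56 m) = 3.4265.
β = (βγ)/√(1+(βγ)²) = 3.4265/√12.7409 = 0.9600.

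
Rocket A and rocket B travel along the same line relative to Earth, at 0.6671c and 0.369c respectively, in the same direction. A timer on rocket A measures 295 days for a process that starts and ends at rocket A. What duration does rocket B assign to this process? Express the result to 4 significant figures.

The velocity of rocket A relative to rocket B is (0.6671 − 0.369)c / (1 − 0.6671×0.369) = 0.39544c; relative speed 0.39544c.
γ for this relative speed: γ = 1/√(1 − 0.156373) = 1.0887.
Rocket A's interval is proper; time dilation gives Δt_B = γΔτ = 1.0887 × 295 days = 321.2 days.

321.2 days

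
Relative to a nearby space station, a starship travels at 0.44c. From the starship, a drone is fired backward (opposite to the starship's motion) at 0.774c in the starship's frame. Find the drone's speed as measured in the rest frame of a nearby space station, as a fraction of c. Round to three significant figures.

0.506c

Relativistic velocity addition: u = (u' + v)/(1 + u'v/c²), with u' = −0.774c and v = 0.44c.
Numerator: −0.774 + 0.44 = −0.334. Denominator: 1 + (−0.774)(0.44) = 0.65944.
u = −0.334/0.65944 = −0.50649, so the speed is 0.506c.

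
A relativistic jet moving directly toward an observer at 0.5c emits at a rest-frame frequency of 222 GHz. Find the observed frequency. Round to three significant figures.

385 GHz

Relativistic Doppler (source moving toward): f_obs = f_src · √((1+β)/(1−β)).
With β = 0.5: factor = √(1.5/0.5) = 1.7321.
f_obs = 222 × 1.7321 = 385 GHz.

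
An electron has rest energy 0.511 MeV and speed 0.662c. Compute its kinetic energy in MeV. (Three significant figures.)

γ = 1/√(1 − β²) = 1/√(1 − 0.438244) = 1/√0.561756 = 1/0.749504 = 1.33422.
Kinetic energy: K = (γ − 1)mc² = (1.33422 − 1) × 0.511 MeV = 0.33422 × 0.511 = 0.171 MeV.

0.171 MeV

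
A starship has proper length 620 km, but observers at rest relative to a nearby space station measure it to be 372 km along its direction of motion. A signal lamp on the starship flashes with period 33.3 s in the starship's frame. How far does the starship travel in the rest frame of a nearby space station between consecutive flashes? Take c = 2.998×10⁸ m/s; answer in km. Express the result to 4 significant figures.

1.331×10^7 km

Length contraction gives γ = L₀/L = 620/372 = 1.66667.
β = √(1 − 1/γ²) = 0.8. Lab-frame period = γτ = 1.66667×33.3 s = 55.5 s. Distance = βc × γτ = 0.8 × 2.998×10⁸ m/s × 55.5 s = 1.3311×10^10 m = 1.331×10^7 km.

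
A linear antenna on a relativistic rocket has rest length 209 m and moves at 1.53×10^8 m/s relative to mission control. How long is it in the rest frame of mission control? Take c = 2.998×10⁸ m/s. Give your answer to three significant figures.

β = v/c = (1.53×10^8 m/s)/(2.998×10⁸ m/s) = 0.51034.
With β = 0.51034, γ = 1/√(1 − 0.51034²) = 1/√0.7395530844 = 1.1628.
Along the direction of motion the measured length is L₀/γ = 209/1.1628 = 180 m.

180 m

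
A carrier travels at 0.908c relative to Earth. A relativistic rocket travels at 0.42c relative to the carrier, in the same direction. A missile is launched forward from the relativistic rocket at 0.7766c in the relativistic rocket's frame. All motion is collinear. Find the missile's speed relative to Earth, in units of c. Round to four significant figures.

0.9951c

Compose velocities in two stages. Stage 1 (into S'): u₁ = (0.7766+0.42)/(1+0.7766×0.42) = 0.9023.
Stage 2 (into S): u = (0.9023+0.908)/(1+0.9023×0.908) = 0.99506, so the speed is 0.9951c.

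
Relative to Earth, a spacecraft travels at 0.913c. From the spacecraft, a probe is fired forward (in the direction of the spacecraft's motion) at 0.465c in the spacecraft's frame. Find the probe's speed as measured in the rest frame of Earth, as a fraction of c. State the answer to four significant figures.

0.9673c

Relativistic velocity addition: u = (u' + v)/(1 + u'v/c²), with u' = 0.465c and v = 0.913c.
Numerator: 0.465 + 0.913 = 1.378. Denominator: 1 + (0.465)(0.913) = 1.424545.
u = 1.378/1.424545 = 0.96733, so the speed is 0.9673c.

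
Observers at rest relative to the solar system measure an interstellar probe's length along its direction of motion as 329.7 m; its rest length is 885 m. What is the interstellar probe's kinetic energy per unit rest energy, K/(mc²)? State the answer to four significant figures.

Length contraction gives γ = L₀/L = 885/329.7 = 2.68426.
K/(mc²) = γ − 1 = 2.68426 − 1 = 1.684.

1.684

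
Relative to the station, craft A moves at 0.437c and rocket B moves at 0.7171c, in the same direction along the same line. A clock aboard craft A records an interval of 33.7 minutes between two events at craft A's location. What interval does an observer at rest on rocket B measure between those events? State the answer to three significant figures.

36.9 minutes

Transform craft A's velocity into rocket B's frame: (0.437 − 0.7171)/(1 − 0.437·0.7171) = −0.2801/0.6866273, so the relative speed is 0.40794c.
γ for this relative speed: γ = 1/√(1 − 0.166415) = 1.0953.
Craft A's interval is proper; time dilation gives Δt_B = γΔτ = 1.0953 × 33.7 minutes = 36.9 minutes.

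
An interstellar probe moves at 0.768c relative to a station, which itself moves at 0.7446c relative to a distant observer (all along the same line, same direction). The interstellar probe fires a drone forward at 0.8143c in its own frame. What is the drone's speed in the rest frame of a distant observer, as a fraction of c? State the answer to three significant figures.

First combine the drone and interstellar probe (S''→S'): u₁ = (0.8143 + 0.768)/(1 + 0.8143×0.768) = 1.5823/1.6253824 = 0.97349.
Then combine with the station (S'→S): u = (0.97349 + 0.7446)/(1 + 0.97349×0.7446) = 1.71809/1.724860654 = 0.99607.

0.996c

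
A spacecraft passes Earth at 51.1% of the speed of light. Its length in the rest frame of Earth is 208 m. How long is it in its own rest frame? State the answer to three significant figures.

Lorentz factor: γ = (1 − 0.261121)^(−1/2) = 1.1634.
Proper length: L₀ = γ·L = 1.1634 × 208 = 242 m.

242 m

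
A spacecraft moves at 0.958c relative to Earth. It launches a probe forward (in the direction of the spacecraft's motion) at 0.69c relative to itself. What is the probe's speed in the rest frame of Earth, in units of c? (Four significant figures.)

0.9922c

Relativistic velocity addition: u = (u' + v)/(1 + u'v/c²), with u' = 0.69c and v = 0.958c.
Numerator: 0.69 + 0.958 = 1.648. Denominator: 1 + (0.69)(0.958) = 1.66102.
u = 1.648/1.66102 = 0.99216, so the speed is 0.9922c.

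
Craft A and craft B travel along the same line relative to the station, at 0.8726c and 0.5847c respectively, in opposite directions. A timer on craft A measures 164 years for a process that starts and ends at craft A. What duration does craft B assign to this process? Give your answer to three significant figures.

625 years

Speed of craft A in craft B's frame: u = (v_A + v_B)/(1 + v_A v_B/c²) = (0.8726 + 0.5847)/(1 + 0.8726×0.5847) = 1.4573/1.51020922 = 0.96497; |u| = 0.96497c.
γ for this relative speed: γ = 1/√(1 − 0.931167) = 3.8116.
The clock on craft A records proper time, so craft B measures Δt = γΔτ = 3.8116 × 164 = 625 years.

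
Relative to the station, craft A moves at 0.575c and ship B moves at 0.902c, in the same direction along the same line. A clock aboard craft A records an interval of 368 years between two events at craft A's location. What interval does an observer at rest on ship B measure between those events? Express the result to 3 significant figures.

The velocity of craft A relative to ship B is (0.575 − 0.902)c / (1 − 0.575×0.902) = −0.67934c; relative speed 0.67934c.
At |u| = 0.67934c, γ = (1 − 0.461503)^(−1/2) = 1.3627.
Craft A's interval is proper; time dilation gives Δt_B = γΔτ = 1.3627 × 368 years = 501 years.

501 years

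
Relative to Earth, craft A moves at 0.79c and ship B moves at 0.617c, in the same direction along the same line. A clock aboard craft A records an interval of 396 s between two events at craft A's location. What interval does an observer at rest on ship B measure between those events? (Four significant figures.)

420.7 s

Speed of craft A in ship B's frame: u = (v_A − v_B)/(1 − v_A v_B/c²) = (0.79 − 0.617)/(1 − 0.79×0.617) = 0.173/0.51257 = 0.33751; |u| = 0.33751c.
γ for this relative speed: γ = 1/√(1 − 0.113913) = 1.0623.
The clock on craft A records proper time, so ship B measures Δt = γΔτ = 1.0623 × 396 = 420.7 s.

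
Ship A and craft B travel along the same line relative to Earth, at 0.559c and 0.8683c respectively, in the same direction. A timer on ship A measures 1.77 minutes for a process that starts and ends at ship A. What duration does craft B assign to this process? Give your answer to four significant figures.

Transform ship A's velocity into craft B's frame: (0.559 − 0.8683)/(1 − 0.559·0.8683) = −0.3093/0.5146203, so the relative speed is 0.60103c.
γ for this relative speed: γ = 1/√(1 − 0.361237) = 1.2512.
The clock on ship A records proper time, so craft B measures Δt = γΔτ = 1.2512 × 1.77 = 2.215 minutes.

2.215 minutes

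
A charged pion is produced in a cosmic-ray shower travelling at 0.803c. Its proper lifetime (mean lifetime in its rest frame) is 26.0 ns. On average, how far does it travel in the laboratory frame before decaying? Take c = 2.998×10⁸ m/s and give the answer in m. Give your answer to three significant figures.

10.5 m

γ = 1/√(1 − β²) = 1/√(1 − 0.644809) = 1/√0.355191 = 1/0.595979 = 1.6779.
Lab-frame lifetime: Δt = γτ = 1.6779 × 26.0 ns = 43.625 ns.
Distance: d = vΔt = 0.803 × 2.998×10⁸ m/s × 4.3625×10^-8 s = 10.5 m.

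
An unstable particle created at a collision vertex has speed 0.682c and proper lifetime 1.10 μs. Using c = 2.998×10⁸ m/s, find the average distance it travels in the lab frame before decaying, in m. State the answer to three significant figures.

308 m

γ = 1/√(1 − β²) = 1/√(1 − 0.465124) = 1/√0.534876 = 1/0.731352 = 1.3673.
Lab-frame lifetime: Δt = γτ = 1.3673 × 1.10 μs = 1.504 μs.
Distance: d = vΔt = 0.682 × 2.998×10⁸ m/s × 1.5040×10^-6 s = 308 m.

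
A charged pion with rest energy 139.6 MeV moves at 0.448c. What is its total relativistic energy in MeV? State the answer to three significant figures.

With β = 0.448, γ = 1/√(1 − 0.448²) = 1/√0.799296 = 1.1185.
Total energy: E = γmc² = 1.1185 × 139.6 MeV = 156 MeV.

156 MeV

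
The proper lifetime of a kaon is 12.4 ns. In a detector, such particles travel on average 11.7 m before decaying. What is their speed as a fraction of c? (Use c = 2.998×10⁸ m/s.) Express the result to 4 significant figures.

0.9530c

Let x = d/(cτ) = 11.70 m / (2.998×10⁸ m/s × 1.240×10^-8 s) = 3.1473. Since d = βγcτ, x = βγ = β/√(1−β²).
Solving: β² = x²/(1+x²) = 9.9055/10.9055 = 0.908303, so β = 0.9530.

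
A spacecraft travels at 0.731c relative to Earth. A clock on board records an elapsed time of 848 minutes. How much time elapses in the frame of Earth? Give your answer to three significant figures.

1240 minutes

β² = 0.534361, so γ = 1/√0.465639 = 1.4655.
Time dilation: Δt = γ·Δτ = 1.4655 × 848 = 1240 minutes.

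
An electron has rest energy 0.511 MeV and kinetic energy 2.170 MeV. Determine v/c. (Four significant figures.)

γ = 1 + K/(mc²) = 1 + 2.170/0.511 = 5.2466.
β = √(1 − 1/γ²) = √(1 − 0.0363282) = √0.9636718 = 0.9817.

0.9817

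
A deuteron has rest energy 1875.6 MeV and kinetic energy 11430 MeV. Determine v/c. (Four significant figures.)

0.9900

K = (γ−1)mc², so γ = 1 + 11430/1875.6 = 7.094.
Then v/c = √(1 − γ⁻²) = √(1 − 0.0198709) = √0.9801291 = 0.9900.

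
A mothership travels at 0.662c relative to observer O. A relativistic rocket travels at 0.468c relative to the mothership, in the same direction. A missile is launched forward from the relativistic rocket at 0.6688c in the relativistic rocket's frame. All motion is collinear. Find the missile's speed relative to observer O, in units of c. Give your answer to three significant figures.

0.971c

Compose velocities in two stages. Stage 1 (into S'): u₁ = (0.6688+0.468)/(1+0.6688×0.468) = 0.8658.
Stage 2 (into S): u = (0.8658+0.662)/(1+0.8658×0.662) = 0.97117, so the speed is 0.971c.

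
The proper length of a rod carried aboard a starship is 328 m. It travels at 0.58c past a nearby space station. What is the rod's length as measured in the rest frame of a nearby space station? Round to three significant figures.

267 m

With β = 0.58, γ = 1/√(1 − 0.58²) = 1/√0.6636 = 1.2276.
Along the direction of motion the measured length is L₀/γ = 328/1.2276 = 267 m.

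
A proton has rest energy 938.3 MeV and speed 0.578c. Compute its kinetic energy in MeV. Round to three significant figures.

β² = 0.334084, so γ = 1/√0.665916 = 1.22543.
Kinetic energy: K = (γ − 1)mc² = (1.22543 − 1) × 938.3 MeV = 0.22543 × 938.3 = 212 MeV.

212 MeV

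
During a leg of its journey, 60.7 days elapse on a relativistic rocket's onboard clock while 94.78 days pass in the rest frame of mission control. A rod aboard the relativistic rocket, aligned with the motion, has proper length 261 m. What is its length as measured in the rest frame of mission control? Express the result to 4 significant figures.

167.2 m

From Δt = γΔτ: γ = 94.78/60.7 = 1.56145.
The rod contracts by the same γ: 261 m / 1.56145 = 167.2 m.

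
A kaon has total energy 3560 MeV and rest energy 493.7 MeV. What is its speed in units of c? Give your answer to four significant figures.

0.9903c

Total energy E = γmc² gives γ = 3560/493.7 = 7.2109.
Hence β = √(1 − 1/γ²) = √(1 − 0.0192318) = √0.9807682 = 0.9903.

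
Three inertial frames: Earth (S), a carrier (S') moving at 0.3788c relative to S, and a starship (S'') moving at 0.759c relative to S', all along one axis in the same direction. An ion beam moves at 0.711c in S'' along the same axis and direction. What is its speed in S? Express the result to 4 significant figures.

Compose velocities in two stages. Stage 1 (into S'): u₁ = (0.711+0.759)/(1+0.711×0.759) = 0.95476.
Stage 2 (into S): u = (0.95476+0.3788)/(1+0.95476×0.3788) = 0.97936, so the speed is 0.9794c.

0.9794c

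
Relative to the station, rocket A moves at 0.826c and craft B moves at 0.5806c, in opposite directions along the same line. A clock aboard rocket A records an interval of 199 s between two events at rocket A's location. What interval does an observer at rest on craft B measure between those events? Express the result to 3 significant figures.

642 s

The velocity of rocket A relative to craft B is (0.826 + 0.5806)c / (1 + 0.826×0.5806) = 0.95068c; relative speed 0.95068c.
γ for this relative speed: γ = 1/√(1 − 0.903792) = 3.224.
The clock on rocket A records proper time, so craft B measures Δt = γΔτ = 3.224 × 199 = 642 s.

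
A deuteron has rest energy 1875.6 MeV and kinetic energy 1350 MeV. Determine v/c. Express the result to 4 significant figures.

0.8136

K = (γ−1)mc², so γ = 1 + 1350/1875.6 = 1.7198.
Then v/c = √(1 − γ⁻²) = √(1 − 0.338099) = √0.661901 = 0.8136.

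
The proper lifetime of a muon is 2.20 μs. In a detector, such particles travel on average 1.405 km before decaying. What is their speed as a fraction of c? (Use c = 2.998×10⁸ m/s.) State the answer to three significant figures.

0.905c

Let x = d/(cτ) = 1405 m / (2.998×10⁸ m/s × 2.200×10^-6 s) = 2.1302. Since d = βγcτ, x = βγ = β/√(1−β²).
Solving: β² = x²/(1+x²) = 4.53775/5.53775 = 0.819421, so β = 0.905.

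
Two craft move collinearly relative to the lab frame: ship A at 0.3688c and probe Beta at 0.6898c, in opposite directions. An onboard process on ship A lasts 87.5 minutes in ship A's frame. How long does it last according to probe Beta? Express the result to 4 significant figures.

Speed of ship A in probe Beta's frame: u = (v_A + v_B)/(1 + v_A v_B/c²) = (0.3688 + 0.6898)/(1 + 0.3688×0.6898) = 1.0586/1.25439824 = 0.84391; |u| = 0.84391c.
γ for this relative speed: γ = 1/√(1 − 0.712184) = 1.864.
Ship A's interval is proper; time dilation gives Δt_B = γΔτ = 1.864 × 87.5 minutes = 163.1 minutes.

163.1 minutes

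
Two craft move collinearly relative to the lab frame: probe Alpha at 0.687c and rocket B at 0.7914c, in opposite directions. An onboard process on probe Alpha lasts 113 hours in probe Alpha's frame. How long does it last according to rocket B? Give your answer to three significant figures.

The velocity of probe Alpha relative to rocket B is (0.687 + 0.7914)c / (1 + 0.687×0.7914) = 0.9577c; relative speed 0.9577c.
At |u| = 0.9577c, γ = (1 − 0.917189)^(−1/2) = 3.475.
The clock on probe Alpha records proper time, so rocket B measures Δt = γΔτ = 3.475 × 113 = 393 hours.

393 hours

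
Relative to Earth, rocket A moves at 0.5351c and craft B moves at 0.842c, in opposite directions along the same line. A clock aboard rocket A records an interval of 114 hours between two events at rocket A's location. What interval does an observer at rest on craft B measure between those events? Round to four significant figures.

362.8 hours

The velocity of rocket A relative to craft B is (0.5351 + 0.842)c / (1 + 0.5351×0.842) = 0.94936c; relative speed 0.94936c.
At |u| = 0.94936c, γ = (1 − 0.901284)^(−1/2) = 3.1828.
Rocket A's interval is proper; time dilation gives Δt_B = γΔτ = 3.1828 × 114 hours = 362.8 hours.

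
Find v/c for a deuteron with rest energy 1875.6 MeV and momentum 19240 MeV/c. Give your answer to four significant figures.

0.9953

pc/(mc²) = 19240/1875.6 = 10.258 = βγ = β/√(1−β²).
So β² = x²/(1 + x²) with x = 10.258: x² = 105.227, β² = 105.227/106.227 = 0.990586, β = 0.9953.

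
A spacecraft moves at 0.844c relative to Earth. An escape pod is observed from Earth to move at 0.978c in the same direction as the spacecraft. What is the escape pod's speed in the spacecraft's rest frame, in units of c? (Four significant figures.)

0.7676c

Transform to the spacecraft's frame: u' = (u − v)/(1 − uv/c²).
u' = (0.978 − 0.844)/(1 − 0.978×0.844) = 0.134/0.174568 = 0.76761.
Speed in the spacecraft's frame: 0.7676c (in the same direction).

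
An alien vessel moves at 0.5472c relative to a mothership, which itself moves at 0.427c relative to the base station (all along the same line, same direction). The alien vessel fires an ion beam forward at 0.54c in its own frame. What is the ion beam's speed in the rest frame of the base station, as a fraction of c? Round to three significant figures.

Apply u = (u'+v)/(1+u'v) twice. Ion beam in the mothership frame: (0.54+0.5472)/(1+0.54·0.5472) = 1.0872/1.295488 = 0.83922c.
That velocity, transformed to the rest frame of the base station: (0.83922+0.427)/(1+0.83922·0.427) = 1.26622/1.35834694 = 0.93218c.

0.932c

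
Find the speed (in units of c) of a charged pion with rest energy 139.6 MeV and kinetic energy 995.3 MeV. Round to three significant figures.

γ = 1 + K/(mc²) = 1 + 995.3/139.6 = 8.1297.
β = √(1 − 1/γ²) = √(1 − 0.0151304) = √0.9848696 = 0.992.

0.992c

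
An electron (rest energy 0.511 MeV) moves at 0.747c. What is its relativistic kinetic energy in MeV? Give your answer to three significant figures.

0.258 MeV

With β = 0.747, γ = 1/√(1 − 0.747²) = 1/√0.441991 = 1.50416.
Kinetic energy: K = (γ − 1)mc² = (1.50416 − 1) × 0.511 MeV = 0.50416 × 0.511 = 0.258 MeV.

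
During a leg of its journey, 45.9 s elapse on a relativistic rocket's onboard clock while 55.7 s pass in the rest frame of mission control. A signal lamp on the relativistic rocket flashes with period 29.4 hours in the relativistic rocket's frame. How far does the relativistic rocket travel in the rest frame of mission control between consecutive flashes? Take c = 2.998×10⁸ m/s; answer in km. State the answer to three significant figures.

2.18×10^10 km

From Δt = γΔτ: γ = 55.7/45.9 = 1.21351.
β = √(1 − 1/γ²) = 0.56651. Lab-frame period = γτ = 1.21351×29.4 hours = 35.677 hours. Distance = βc × γτ = 0.56651 × 2.998×10⁸ m/s × 128437.2 s = 2.1814×10^13 m = 2.18×10^10 km.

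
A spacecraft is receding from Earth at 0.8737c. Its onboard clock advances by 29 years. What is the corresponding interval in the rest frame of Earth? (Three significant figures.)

59.6 years

γ = 1/√(1 − β²) = 1/√(1 − 0.76335169) = 1/√0.23664831 = 1/0.486465 = 2.0556.
The onboard clock measures proper time, so the interval in the rest frame of Earth is dilated: Δt = γ·Δτ = 2.0556 × 29 years = 59.6 years.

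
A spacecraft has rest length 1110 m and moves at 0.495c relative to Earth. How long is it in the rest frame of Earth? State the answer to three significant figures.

964 m

With β = 0.495, γ = 1/√(1 − 0.495²) = 1/√0.754975 = 1.1509.
Length contraction: L = L₀/γ = 1110/1.1509 = 964 m.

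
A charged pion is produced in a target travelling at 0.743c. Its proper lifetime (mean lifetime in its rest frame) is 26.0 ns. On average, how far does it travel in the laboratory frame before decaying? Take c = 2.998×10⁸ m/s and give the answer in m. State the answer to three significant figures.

γ = 1/√(1 − β²) = 1/√(1 − 0.552049) = 1/√0.447951 = 1/0.669291 = 1.4941.
Lab-frame lifetime: Δt = γτ = 1.4941 × 26.0 ns = 38.847 ns.
Distance: d = vΔt = 0.743 × 2.998×10⁸ m/s × 3.8847×10^-8 s = 8.65 m.

8.65 m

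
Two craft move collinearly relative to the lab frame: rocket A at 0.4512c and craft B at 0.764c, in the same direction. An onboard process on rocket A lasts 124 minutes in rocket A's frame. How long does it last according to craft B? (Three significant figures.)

The velocity of rocket A relative to craft B is (0.4512 − 0.764)c / (1 − 0.4512×0.764) = −0.47735c; relative speed 0.47735c.
γ for this relative speed: γ = 1/√(1 − 0.227863) = 1.138.
Rocket A's interval is proper; time dilation gives Δt_B = γΔτ = 1.138 × 124 minutes = 141 minutes.

141 minutes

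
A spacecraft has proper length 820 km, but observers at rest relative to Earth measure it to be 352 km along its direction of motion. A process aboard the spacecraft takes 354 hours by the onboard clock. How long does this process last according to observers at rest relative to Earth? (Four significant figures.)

Length contraction gives γ = L₀/L = 820/352 = 2.32955.
Δt = γΔτ = 2.32955 × 354 = 824.7 hours.

824.7 hours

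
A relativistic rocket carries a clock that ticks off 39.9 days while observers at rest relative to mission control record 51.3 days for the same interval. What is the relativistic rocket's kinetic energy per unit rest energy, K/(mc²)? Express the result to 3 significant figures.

0.286

The time-dilation ratio gives γ = 51.3/39.9 = 1.28571.
K/(mc²) = γ − 1 = 1.28571 − 1 = 0.286.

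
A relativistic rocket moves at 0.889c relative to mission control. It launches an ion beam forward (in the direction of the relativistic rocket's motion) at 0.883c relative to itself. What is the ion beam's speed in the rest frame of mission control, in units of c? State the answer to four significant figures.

Relativistic velocity addition: u = (u' + v)/(1 + u'v/c²), with u' = 0.883c and v = 0.889c.
Numerator: 0.883 + 0.889 = 1.772. Denominator: 1 + (0.883)(0.889) = 1.784987.
u = 1.772/1.784987 = 0.99272, so the speed is 0.9927c.

0.9927c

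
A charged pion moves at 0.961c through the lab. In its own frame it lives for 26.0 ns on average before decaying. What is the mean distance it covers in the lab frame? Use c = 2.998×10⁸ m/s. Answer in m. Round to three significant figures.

27.1 m

γ = 1/√(1 − β²) = 1/√(1 − 0.923521) = 1/√0.076479 = 1/0.276548 = 3.616.
Lab-frame lifetime: Δt = γτ = 3.616 × 26.0 ns = 94.016 ns.
Distance: d = vΔt = 0.961 × 2.998×10⁸ m/s × 9.4016×10^-8 s = 27.1 m.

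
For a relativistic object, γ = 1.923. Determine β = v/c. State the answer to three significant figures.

0.854

β = √(1 − 1/γ²) = √(1 − 1/3.697929) = √0.729578 = 0.854.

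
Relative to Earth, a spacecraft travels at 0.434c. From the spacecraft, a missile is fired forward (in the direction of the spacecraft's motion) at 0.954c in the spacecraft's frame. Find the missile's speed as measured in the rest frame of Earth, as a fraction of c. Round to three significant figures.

Relativistic velocity addition: u = (u' + v)/(1 + u'v/c²), with u' = 0.954c and v = 0.434c.
Numerator: 0.954 + 0.434 = 1.388. Denominator: 1 + (0.954)(0.434) = 1.414036.
u = 1.388/1.414036 = 0.98159, so the speed is 0.982c.

0.982c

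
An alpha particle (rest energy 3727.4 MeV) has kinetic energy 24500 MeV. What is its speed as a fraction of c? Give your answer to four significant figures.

γ = 1 + K/(mc²) = 1 + 24500/3727.4 = 7.5729.
β = √(1 − 1/γ²) = √(1 − 0.0174372) = √0.9825628 = 0.9912.

0.9912c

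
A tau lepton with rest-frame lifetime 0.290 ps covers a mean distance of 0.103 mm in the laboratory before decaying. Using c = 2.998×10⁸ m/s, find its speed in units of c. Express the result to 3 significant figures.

0.764c

d = βγcτ ⇒ βγ = d/(cτ) = 1.030×10^-4 m / (8.6942×10^-5 m) = 1.1847.
β = (βγ)/√(1+(βγ)²) = 1.1847/√2.40351 = 0.764.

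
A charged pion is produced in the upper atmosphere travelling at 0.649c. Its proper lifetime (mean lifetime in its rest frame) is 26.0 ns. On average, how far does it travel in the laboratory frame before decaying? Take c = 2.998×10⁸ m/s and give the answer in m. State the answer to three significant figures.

6.65 m

β² = 0.421201, so γ = 1/√0.578799 = 1.3144.
Lab-frame lifetime: Δt = γτ = 1.3144 × 26.0 ns = 34.174 ns.
Distance: d = vΔt = 0.649 × 2.998×10⁸ m/s × 3.4174×10^-8 s = 6.65 m.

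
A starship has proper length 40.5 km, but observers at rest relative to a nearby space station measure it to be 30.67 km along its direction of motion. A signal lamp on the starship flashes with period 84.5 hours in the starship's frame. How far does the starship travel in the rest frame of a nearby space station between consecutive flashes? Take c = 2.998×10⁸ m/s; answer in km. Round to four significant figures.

From L = L₀/γ: γ = 40.5/30.67 = 1.32051.
β = √(1 − 1/γ²) = 0.65309. Lab-frame period = γτ = 1.32051×84.5 hours = 111.58 hours. Distance = βc × γτ = 0.65309 × 2.998×10⁸ m/s × 401688 s = 7.8649×10^13 m = 7.865×10^10 km.

7.865×10^10 km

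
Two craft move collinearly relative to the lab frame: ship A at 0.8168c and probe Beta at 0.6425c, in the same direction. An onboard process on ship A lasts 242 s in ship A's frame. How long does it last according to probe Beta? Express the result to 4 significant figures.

260.1 s

Speed of ship A in probe Beta's frame: u = (v_A − v_B)/(1 − v_A v_B/c²) = (0.8168 − 0.6425)/(1 − 0.8168×0.6425) = 0.1743/0.475206 = 0.36679; |u| = 0.36679c.
At |u| = 0.36679c, γ = (1 − 0.134535)^(−1/2) = 1.0749.
Ship A's interval is proper; time dilation gives Δt_B = γΔτ = 1.0749 × 242 s = 260.1 s.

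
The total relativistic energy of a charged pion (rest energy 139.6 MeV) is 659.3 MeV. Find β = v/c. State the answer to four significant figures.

0.9773

Total energy E = γmc² gives γ = 659.3/139.6 = 4.7228.
Hence β = √(1 − 1/γ²) = √(1 − 0.0448333) = √0.9551667 = 0.9773.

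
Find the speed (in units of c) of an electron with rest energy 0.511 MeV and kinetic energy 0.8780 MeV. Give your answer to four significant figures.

0.9299c

γ = 1 + K/(mc²) = 1 + 0.8780/0.511 = 2.7182.
β = √(1 − 1/γ²) = √(1 − 0.135343) = √0.864657 = 0.9299.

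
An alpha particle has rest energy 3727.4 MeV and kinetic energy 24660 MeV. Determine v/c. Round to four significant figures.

K = (γ−1)mc², so γ = 1 + 24660/3727.4 = 7.6159.
Then v/c = √(1 − γ⁻²) = √(1 − 0.0172408) = √0.9827592 = 0.9913.

0.9913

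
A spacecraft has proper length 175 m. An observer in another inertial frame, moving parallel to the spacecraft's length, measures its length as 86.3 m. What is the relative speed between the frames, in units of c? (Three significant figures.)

Length contraction gives γ = L₀/L = 175/86.3 = 2.0278.
β = √(1 − 1/γ²) = √0.756808 = 0.870.

0.870c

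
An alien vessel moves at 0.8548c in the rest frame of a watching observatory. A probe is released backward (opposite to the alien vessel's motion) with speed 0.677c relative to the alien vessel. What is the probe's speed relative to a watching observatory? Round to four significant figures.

0.4220c

In units of c, u = (u' + v)/(1 + u'v) with u' = −0.677 and v = 0.8548.
Numerator: −0.677 + 0.8548 = 0.1778. Denominator: 1 + (−0.677)(0.8548) = 0.4213004.
u = 0.1778/0.4213004 = 0.42203, so the speed is 0.4220c.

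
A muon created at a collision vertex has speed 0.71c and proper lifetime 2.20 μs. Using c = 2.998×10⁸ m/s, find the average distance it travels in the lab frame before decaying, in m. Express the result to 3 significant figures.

Lorentz factor: γ = (1 − 0.5041)^(−1/2) = 1.42.
Lab-frame lifetime: Δt = γτ = 1.42 × 2.20 μs = 3.124 μs.
Distance: d = vΔt = 0.71 × 2.998×10⁸ m/s × 3.1240×10^-6 s = 665 m.

665 m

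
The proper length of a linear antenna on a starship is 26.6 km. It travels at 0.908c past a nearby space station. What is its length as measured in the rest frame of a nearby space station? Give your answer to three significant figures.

11.1 km

With β = 0.908, γ = 1/√(1 − 0.908²) = 1/√0.175536 = 2.3868.
Along the direction of motion the measured length is L₀/γ = 26.6/2.3868 = 11.1 km.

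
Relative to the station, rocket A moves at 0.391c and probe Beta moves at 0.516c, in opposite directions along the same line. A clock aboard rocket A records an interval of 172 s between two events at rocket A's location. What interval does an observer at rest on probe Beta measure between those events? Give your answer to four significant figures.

Speed of rocket A in probe Beta's frame: u = (v_A + v_B)/(1 + v_A v_B/c²) = (0.391 + 0.516)/(1 + 0.391×0.516) = 0.907/1.201756 = 0.75473; |u| = 0.75473c.
At |u| = 0.75473c, γ = (1 − 0.569617)^(−1/2) = 1.5243.
The clock on rocket A records proper time, so probe Beta measures Δt = γΔτ = 1.5243 × 172 = 262.2 s.

262.2 s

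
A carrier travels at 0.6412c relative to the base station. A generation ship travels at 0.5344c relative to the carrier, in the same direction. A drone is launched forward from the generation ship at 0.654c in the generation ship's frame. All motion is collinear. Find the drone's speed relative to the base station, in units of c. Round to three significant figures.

First combine the drone and generation ship (S''→S'): u₁ = (0.654 + 0.5344)/(1 + 0.654×0.5344) = 1.1884/1.3494976 = 0.88062.
Then combine with the carrier (S'→S): u = (0.88062 + 0.6412)/(1 + 0.88062×0.6412) = 1.52182/1.564653544 = 0.97262.

0.973c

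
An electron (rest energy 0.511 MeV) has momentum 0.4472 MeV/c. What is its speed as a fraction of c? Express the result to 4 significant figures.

0.6586c

βγ = pc/(mc²) = 0.4472/0.511 = 0.87515.
Since γ² = 1 + (βγ)² = 1.765888, γ = √1.765888 = 1.32887, and β = (βγ)/γ = 0.87515/1.32887 = 0.6586.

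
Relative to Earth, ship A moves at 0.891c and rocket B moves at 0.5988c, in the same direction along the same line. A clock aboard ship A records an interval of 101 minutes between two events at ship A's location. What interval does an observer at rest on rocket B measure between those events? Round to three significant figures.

130 minutes

Transform ship A's velocity into rocket B's frame: (0.891 − 0.5988)/(1 − 0.891·0.5988) = 0.2922/0.4664692, so the relative speed is 0.62641c.
At |u| = 0.62641c, γ = (1 − 0.392389)^(−1/2) = 1.2829.
The clock on ship A records proper time, so rocket B measures Δt = γΔτ = 1.2829 × 101 = 130 minutes.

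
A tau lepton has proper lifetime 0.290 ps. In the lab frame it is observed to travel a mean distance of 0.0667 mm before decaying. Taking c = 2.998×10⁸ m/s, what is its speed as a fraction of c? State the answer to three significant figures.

Lab distance = (lab lifetime)·v = γτ·βc, so βγ = d/(cτ) = 6.670×10^-5/(2.998×10⁸ × 2.900×10^-13) = 0.76718.
With βγ = 0.76718: γ² = 1 + (βγ)² = 1.588565, and β = (βγ)/γ = 0.76718/1.26038 = 0.609.

0.609c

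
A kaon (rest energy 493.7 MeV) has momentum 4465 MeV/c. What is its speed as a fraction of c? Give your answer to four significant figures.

pc/(mc²) = 4465/493.7 = 9.044 = βγ = β/√(1−β²).
So β² = x²/(1 + x²) with x = 9.044: x² = 81.7939, β² = 81.7939/82.7939 = 0.987922, β = 0.9939.

0.9939c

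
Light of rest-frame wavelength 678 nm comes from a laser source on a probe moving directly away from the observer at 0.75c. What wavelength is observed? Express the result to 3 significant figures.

1790 nm

Relativistic Doppler for wavelength: λ_obs = λ_src · √((1+β)/(1−β)).
With β = 0.75: factor = √(1.75/0.25) = 2.6458.
λ_obs = 678 × 2.6458 = 1790 nm.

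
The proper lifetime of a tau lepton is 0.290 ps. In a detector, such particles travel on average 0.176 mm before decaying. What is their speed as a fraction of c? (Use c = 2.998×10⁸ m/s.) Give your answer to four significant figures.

0.8966c

Lab distance = (lab lifetime)·v = γτ·βc, so βγ = d/(cτ) = 1.760×10^-4/(2.998×10⁸ × 2.900×10^-13) = 2.0243.
With βγ = 2.0243: γ² = 1 + (βγ)² = 5.09779, and β = (βγ)/γ = 2.0243/2.25783 = 0.8966.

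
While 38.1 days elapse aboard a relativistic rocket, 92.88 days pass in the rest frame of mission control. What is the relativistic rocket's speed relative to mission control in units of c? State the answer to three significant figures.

γ = Δt/Δτ = 92.88/38.1 = 2.4378.
β = √(1 − 1/γ²) = √(1 − 0.168269) = √0.831731 = 0.912.

0.912c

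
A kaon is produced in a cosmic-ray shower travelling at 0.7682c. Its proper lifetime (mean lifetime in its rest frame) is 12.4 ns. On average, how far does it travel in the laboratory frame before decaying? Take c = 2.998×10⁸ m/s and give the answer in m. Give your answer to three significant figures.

γ = 1/√(1 − β²) = 1/√(1 − 0.59013124) = 1/√0.40986876 = 1/0.64021 = 1.562.
Lab-frame lifetime: Δt = γτ = 1.562 × 12.4 ns = 19.369 ns.
Distance: d = vΔt = 0.7682 × 2.998×10⁸ m/s × 1.9369×10^-8 s = 4.46 m.

4.46 m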